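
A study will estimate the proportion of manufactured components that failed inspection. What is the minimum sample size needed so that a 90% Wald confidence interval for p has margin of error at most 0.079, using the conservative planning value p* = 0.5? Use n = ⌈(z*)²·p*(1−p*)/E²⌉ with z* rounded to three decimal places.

n = 109

For 90% confidence, z* = 1.645.
p*(1−p*) = 0.50·0.50 = 0.2500.
Required n before rounding: 2.706025 × 0.2500 / 0.079² = 108.397.
⌈108.397⌉ = 109.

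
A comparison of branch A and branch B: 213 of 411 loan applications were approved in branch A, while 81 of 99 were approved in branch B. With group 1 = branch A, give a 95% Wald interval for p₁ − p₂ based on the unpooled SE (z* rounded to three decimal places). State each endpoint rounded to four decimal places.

p̂₁ = 213/411 = 0.51825, p̂₂ = 81/99 = 0.81818; p̂₁ − p̂₂ = -0.29993.
SE = √(0.000607462 + 0.001502630) = √0.002110092 = 0.045936.
For 95% confidence, z* = 1.960. Margin = 1.960·0.045936 = 0.09003.
CI: -0.29993 ± 0.09003 = (-0.3900, -0.2099).

(-0.3900, -0.2099)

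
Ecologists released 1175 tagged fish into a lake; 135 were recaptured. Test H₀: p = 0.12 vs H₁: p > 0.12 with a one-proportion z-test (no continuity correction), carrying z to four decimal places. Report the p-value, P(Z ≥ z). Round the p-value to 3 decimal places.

With x = 135 successes in n = 1175, p̂ = 0.11489.
Under H₀, SE = √(p₀(1−p₀)/n) = √(0.12·0.88/1175) = √0.000089872 = 0.009480.
Test statistic (full precision, shown to 4 dp): z = (135/1175 − 0.12)/SE₀ ≈ -0.5386.
p-value = P(Z ≥ z) with z = -0.5386 → 0.705.

p-value = 0.705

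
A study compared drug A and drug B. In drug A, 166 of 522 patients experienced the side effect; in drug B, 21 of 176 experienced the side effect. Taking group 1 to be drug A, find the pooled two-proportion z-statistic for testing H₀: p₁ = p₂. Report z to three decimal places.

p̂₁ = 166/522 = 0.31801, p̂₂ = 21/176 = 0.11932.
Pooled p̂ = (166+21)/(522+176) = 187/698 = 0.26791.
Pooled SE = √[0.1961334·0.00759753] ≈ 0.038602.
z = (p̂₁ − p̂₂)/SE = (0.31801 − 0.11932)/0.038602 = 0.19869/0.038602 = 5.147.

z = 5.147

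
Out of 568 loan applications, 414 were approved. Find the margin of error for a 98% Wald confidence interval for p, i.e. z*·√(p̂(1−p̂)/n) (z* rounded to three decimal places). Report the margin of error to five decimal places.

ME = 0.04339

The sample proportion is 414/568 = 0.72887.
Standard error of p̂: √(0.197617/568) = √0.000347917 = 0.018653.
For 98% confidence, z* = 2.326.
So ME = 0.04339.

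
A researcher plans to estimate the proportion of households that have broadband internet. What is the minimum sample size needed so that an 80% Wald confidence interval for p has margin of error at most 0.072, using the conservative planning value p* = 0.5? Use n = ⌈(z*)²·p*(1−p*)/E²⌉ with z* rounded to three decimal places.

For 80% confidence, z* = 1.282.
p*(1−p*) = 0.2500.
Required n before rounding: 1.643524 × 0.2500 / 0.072² = 79.259.
Rounding up, n = 80.

n = 80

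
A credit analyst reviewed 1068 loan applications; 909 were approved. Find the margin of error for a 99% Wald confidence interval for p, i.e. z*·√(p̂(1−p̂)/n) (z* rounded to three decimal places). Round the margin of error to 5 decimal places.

ME = 0.02806

The sample proportion is 909/1068 = 0.85112.
SE(p̂) = √(0.85112·0.14888/1068) = 0.010892.
The 99% critical value is z* = 2.576.
ME = 2.576·0.010892 = 0.02806.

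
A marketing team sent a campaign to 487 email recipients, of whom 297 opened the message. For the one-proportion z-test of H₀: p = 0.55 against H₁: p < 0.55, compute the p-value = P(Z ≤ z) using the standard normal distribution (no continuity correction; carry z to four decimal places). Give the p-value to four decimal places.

The sample proportion is 297/487 = 0.60986.
SE₀ = √(0.55·0.45/487) = 0.022544.
z = (p̂ − p₀)/SE = (297/487 − 0.55)/0.022544 ≈ 2.6551.
p-value = P(Z ≤ z) with z = 2.6551 → 0.9960.

p-value = 0.9960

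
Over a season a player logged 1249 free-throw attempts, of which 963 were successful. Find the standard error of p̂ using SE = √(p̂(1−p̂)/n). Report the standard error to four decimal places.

p̂ = 963/1249 = 0.77102.
p̂(1−p̂) = 0.77102·0.22898 = 0.176548.
SE = √(0.176548/1249) = √0.000141351 = 0.0119.

SE = 0.0119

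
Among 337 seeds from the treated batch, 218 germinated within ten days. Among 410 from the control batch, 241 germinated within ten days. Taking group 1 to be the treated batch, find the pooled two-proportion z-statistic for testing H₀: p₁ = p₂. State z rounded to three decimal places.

p̂₁ = 218/337 = 0.64688, p̂₂ = 241/410 = 0.58780.
Pooling: p̂ = 459/747 = 0.61446.
SE = √[p̂(1−p̂)(1/n₁+1/n₂)] = √[0.61446·0.38554·(1/337+1/410)] ≈ 0.035788.
z = (p̂₁ − p̂₂)/SE = (0.64688 − 0.58780)/0.035788 = 0.05908/0.035788 = 1.651.

z = 1.651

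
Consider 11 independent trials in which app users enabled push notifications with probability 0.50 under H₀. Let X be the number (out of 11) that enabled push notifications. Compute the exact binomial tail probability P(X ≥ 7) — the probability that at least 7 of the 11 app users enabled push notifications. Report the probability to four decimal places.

P = 0.2744

X is binomial with n = 11 and p = 0.50.
P(X ≥ 7) = Σ_{j=7}^{11} C(11,j)·0.50^j·0.50^{11−j}.
= 0.161133 + 0.080566 + 0.026855 + 0.005371 + 0.000488 = 0.2744.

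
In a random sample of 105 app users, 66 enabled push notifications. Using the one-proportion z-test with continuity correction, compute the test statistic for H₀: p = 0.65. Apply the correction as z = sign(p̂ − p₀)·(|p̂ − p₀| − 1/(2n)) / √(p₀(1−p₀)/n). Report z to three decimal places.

z = -0.358

The sample proportion is 66/105 = 0.62857. p̂ − p₀ = -0.021429.
1/(2n) = 0.004762.
Corrected numerator: |-0.021429| − 0.004762 = 0.016667.
Under H₀, SE = √(p₀(1−p₀)/n) = √(0.65·0.35/105) = √0.002166667 = 0.046547.
z = −0.016667/0.046547 = -0.358.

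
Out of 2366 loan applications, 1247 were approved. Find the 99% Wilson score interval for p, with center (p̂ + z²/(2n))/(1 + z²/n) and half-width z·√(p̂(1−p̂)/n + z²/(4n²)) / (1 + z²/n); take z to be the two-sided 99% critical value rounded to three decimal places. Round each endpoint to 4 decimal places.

(0.5006, 0.5534)

p̂ = 1247/2366 = 0.52705; z = 2.576, so z² = 6.635776.
Denominator 1 + z²/n = 1 + 6.635776/2366 = 1.002805.
Adjusted center: (0.52705 + z²/(2n))/1.002805 = 0.52697.
Radicand: p̂(1−p̂)/n + z²/(4n²) = 0.000105354 + 0.000000296 = 0.000105650.
Half-width = z·√(radicand)/denom = 2.576·0.010279/1.002805 = 0.02640.
CI: 0.52697 ± 0.02640 = (0.5006, 0.5534).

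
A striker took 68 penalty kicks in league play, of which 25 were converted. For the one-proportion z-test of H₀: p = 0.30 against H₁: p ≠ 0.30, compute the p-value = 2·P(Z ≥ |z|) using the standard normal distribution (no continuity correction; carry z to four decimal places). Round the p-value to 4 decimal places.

p-value = 0.2235

The sample proportion is 25/68 = 0.36765.
Null standard error: √(0.30·0.70/68) = √0.003088235 = 0.055572.
z = (p̂ − p₀)/SE = (25/68 − 0.30)/0.055572 ≈ 1.2173.
From the standard normal, 2·P(Z ≥ |z|) = 0.2235.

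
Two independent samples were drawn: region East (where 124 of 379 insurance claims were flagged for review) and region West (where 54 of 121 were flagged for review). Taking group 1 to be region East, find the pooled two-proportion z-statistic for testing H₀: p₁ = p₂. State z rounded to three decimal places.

Sample proportions: p̂₁ = 124/379 = 0.32718 and p̂₂ = 54/121 = 0.44628.
Pooled p̂ = (124+54)/(379+121) = 178/500 = 0.35600.
Pooled SE = √[0.2292640·0.01090299] ≈ 0.049997.
z = -0.11910/0.049997 = -2.382.

z = -2.382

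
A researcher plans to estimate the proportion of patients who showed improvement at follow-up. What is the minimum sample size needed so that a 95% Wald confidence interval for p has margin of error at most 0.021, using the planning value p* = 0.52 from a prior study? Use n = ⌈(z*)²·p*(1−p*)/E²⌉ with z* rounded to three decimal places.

z* = 1.960 at the 95% level.
p*(1−p*) = 0.52·0.48 = 0.2496.
Required n before rounding: 3.841600 × 0.2496 / 0.021² = 2174.293.
Rounding up, n = 2175.

n = 2175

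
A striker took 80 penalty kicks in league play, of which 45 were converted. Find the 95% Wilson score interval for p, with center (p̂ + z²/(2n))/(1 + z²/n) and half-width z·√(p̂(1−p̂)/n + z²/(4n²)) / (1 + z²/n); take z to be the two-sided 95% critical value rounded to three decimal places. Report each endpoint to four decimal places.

(0.4534, 0.6659)

p̂ = 45/80 = 0.56250; z = 1.960, so z² = 3.841600.
1 + z²/n = 1.048020.
Adjusted center: (0.56250 + z²/(2n))/1.048020 = 0.55964.
Radicand: p̂(1−p̂)/n + z²/(4n²) = 0.003076172 + 0.000150062 = 0.003226234.
Half-width = z·√(radicand)/denom = 1.960·0.056800/1.048020 = 0.10623.
CI: 0.55964 ± 0.10623 = (0.4534, 0.6659).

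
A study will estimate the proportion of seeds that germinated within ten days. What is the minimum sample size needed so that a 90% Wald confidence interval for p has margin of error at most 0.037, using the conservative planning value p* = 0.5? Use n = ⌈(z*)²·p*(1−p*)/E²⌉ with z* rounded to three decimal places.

n = 495

z* = 1.645 at the 90% level.
p*(1−p*) = 0.50·0.50 = 0.2500.
Required n before rounding: 2.706025 × 0.2500 / 0.037² = 494.161.
Rounding up, n = 495.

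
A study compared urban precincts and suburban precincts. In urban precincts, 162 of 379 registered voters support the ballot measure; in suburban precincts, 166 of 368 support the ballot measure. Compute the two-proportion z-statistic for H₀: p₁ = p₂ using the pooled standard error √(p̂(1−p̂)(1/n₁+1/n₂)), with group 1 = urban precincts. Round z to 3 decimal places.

p̂₁ = 162/379 = 0.42744, p̂₂ = 166/368 = 0.45109.
Pooled p̂ = (162+166)/(379+368) = 328/747 = 0.43909.
SE = √[p̂(1−p̂)(1/n₁+1/n₂)] = √[0.43909·0.56091·(1/379+1/368)] ≈ 0.036320.
z = (p̂₁ − p̂₂)/SE = (0.42744 − 0.45109)/0.036320 = -0.02365/0.036320 = -0.651.

z = -0.651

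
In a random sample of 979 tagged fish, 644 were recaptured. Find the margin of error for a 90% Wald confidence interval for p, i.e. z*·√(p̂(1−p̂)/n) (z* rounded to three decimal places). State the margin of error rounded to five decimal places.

Sample proportion p̂ = 644/979 = 0.65781.
Standard error of p̂: √(0.225095/979) = √0.000229923 = 0.015163.
The 90% critical value is z* = 1.645.
Margin of error = z*·SE = 1.645 × 0.015163 = 0.02494.

ME = 0.02494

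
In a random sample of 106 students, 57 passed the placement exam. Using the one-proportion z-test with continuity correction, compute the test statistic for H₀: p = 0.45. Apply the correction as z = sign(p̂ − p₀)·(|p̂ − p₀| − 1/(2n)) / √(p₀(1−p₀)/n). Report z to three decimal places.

The sample proportion is 57/106 = 0.53774. p̂ − p₀ = 0.087736.
Continuity correction 1/(2n) = 1/212 = 0.004717.
Corrected numerator: |0.087736| − 0.004717 = 0.083019.
Null standard error: √(0.45·0.55/106) = √0.002334906 = 0.048321.
z = (+)0.083019/0.048321 = 1.718.

z = 1.718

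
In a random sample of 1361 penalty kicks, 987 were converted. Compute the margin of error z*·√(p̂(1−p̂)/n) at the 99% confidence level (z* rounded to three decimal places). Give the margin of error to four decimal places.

The sample proportion is 987/1361 = 0.72520.
SE = √(p̂(1−p̂)/n) = √(0.199284/1361) = 0.012101.
z* = 2.576 at the 99% level.
Margin of error = z*·SE = 2.576 × 0.012101 = 0.0312.

ME = 0.0312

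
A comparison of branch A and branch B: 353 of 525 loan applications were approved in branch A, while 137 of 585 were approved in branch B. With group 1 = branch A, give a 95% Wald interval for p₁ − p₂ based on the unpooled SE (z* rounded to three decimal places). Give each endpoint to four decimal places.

p̂₁ = 0.67238, p̂₂ = 0.23419, so the observed difference is 0.43819.
Unpooled SE = √(p̂₁(1−p̂₁)/n₁ + p̂₂(1−p̂₂)/n₂) = √(0.000419590 + 0.000306571) = 0.026947.
For 95% confidence, z* = 1.960. Margin = 1.960·0.026947 = 0.05282.
Interval: 0.43819 ± 0.05282 → (0.3854, 0.4910).

(0.3854, 0.4910)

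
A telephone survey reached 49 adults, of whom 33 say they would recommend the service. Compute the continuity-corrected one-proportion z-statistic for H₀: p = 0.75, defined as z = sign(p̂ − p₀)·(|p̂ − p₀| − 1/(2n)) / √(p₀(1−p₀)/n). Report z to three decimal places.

The sample proportion is 33/49 = 0.67347. p̂ − p₀ = -0.076531.
1/(2n) = 0.010204.
Corrected numerator: |-0.076531| − 0.010204 = 0.066327.
Under H₀, SE = √(p₀(1−p₀)/n) = √(0.75·0.25/49) = √0.003826531 = 0.061859.
z = −0.066327/0.061859 = -1.072.

z = -1.072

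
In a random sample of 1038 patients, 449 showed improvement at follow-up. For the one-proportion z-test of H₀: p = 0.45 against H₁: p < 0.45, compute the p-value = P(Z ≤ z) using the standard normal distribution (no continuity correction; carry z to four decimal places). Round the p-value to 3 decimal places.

p-value = 0.129

The sample proportion is 449/1038 = 0.43256.
SE₀ = √(0.45·0.55/1038) = 0.015441.
Test statistic (full precision, shown to 4 dp): z = (449/1038 − 0.45)/SE₀ ≈ -1.1293.
From the standard normal, P(Z ≤ z) = 0.129.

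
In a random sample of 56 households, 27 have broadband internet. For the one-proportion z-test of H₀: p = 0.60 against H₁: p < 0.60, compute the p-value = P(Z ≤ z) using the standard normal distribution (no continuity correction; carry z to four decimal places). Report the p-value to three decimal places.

p-value = 0.036

Sample proportion p̂ = 27/56 = 0.48214.
Under H₀, SE = √(p₀(1−p₀)/n) = √(0.60·0.40/56) = √0.004285714 = 0.065465.
Test statistic (full precision, shown to 4 dp): z = (27/56 − 0.60)/SE₀ ≈ -1.8003.
p-value = P(Z ≤ z) with z = -1.8003 → 0.036.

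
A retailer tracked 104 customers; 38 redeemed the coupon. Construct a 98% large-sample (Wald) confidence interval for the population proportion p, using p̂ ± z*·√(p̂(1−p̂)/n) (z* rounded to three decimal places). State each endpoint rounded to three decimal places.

(0.256, 0.475)

With x = 38 successes in n = 104, p̂ = 0.36538.
SE(p̂) = √(0.36538·0.63462/104) = 0.047219.
z* = 2.326 at the 98% level.
Margin = 2.326·0.047219 = 0.10983.
Interval: 0.36538 ± 0.10983 → (0.256, 0.475).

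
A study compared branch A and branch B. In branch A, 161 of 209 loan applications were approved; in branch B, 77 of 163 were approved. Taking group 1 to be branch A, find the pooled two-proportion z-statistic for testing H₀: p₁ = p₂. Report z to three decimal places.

z = 5.939

p̂₁ = 161/209 = 0.77033, p̂₂ = 77/163 = 0.47239.
Pooling: p̂ = 238/372 = 0.63978.
SE = √[p̂(1−p̂)(1/n₁+1/n₂)] = √[0.63978·0.36022·(1/209+1/163)] ≈ 0.050165.
z = 0.29794/0.050165 = 5.939.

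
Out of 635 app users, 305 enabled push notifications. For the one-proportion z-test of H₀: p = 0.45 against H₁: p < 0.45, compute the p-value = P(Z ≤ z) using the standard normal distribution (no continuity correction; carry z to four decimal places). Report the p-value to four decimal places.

With x = 305 successes in n = 635, p̂ = 0.48031.
SE₀ = √(0.45·0.55/635) = 0.019742.
z = (p̂ − p₀)/SE = (305/635 − 0.45)/0.019742 ≈ 1.5355.
From the standard normal, P(Z ≤ z) = 0.9377.

p-value = 0.9377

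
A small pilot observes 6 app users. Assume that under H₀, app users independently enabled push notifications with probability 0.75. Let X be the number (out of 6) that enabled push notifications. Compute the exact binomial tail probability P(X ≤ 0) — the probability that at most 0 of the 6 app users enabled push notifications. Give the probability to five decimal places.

X ~ Binomial(n=6, p=0.75).
P(X ≤ 0) = C(6,0)·0.75^0·0.25^6.
= 0.000244 = 0.00024.

P = 0.00024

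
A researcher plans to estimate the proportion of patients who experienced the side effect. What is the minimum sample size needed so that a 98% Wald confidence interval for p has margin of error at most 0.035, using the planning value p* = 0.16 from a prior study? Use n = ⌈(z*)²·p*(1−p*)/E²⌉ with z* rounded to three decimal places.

The 98% critical value is z* = 2.326.
p*(1−p*) = 0.16·0.84 = 0.1344.
Required n before rounding: 5.410276 × 0.1344 / 0.035² = 593.585.
⌈593.585⌉ = 594.

n = 594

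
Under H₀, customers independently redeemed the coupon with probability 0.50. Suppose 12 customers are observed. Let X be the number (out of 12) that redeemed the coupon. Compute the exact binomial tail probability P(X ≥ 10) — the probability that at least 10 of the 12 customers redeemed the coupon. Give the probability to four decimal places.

P = 0.0193

X is binomial with n = 12 and p = 0.50.
P(X ≥ 10) = C(12,10)·0.50^10·0.50^2 + C(12,11)·0.50^11·0.50^1 + C(12,12)·0.50^12·0.50^0.
= 0.016113 + 0.002930 + 0.000244 = 0.0193.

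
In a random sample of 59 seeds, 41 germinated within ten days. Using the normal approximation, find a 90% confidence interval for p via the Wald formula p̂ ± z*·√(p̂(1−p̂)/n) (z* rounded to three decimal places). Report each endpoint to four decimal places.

With x = 41 successes in n = 59, p̂ = 0.69492.
SE = √(p̂(1−p̂)/n) = √(0.212008/59) = 0.059945.
z* = 1.645 at the 90% level.
Margin = 1.645·0.059945 = 0.09861.
Interval: 0.69492 ± 0.09861 → (0.5963, 0.7935).

(0.5963, 0.7935)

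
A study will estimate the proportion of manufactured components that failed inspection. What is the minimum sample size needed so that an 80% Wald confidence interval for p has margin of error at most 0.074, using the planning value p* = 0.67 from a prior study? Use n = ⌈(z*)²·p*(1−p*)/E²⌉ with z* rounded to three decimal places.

z* = 1.282 at the 80% level.
p*(1−p*) = 0.67·0.33 = 0.2211.
(z*)²·p*(1−p*)/E² = 1.643524·0.2211/0.005476 = 66.359.
Rounding up, n = 67.

n = 67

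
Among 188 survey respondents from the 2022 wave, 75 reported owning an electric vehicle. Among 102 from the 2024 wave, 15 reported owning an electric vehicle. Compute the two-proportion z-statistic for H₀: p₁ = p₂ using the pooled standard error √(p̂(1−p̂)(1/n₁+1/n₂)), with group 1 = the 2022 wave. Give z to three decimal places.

z = 4.427

p̂₁ = 75/188 = 0.39894, p̂₂ = 15/102 = 0.14706.
Pooling: p̂ = 90/290 = 0.31034.
SE = √[p̂(1−p̂)(1/n₁+1/n₂)] = √[0.31034·0.68966·(1/188+1/102)] ≈ 0.056893.
z = 0.25188/0.056893 = 4.427.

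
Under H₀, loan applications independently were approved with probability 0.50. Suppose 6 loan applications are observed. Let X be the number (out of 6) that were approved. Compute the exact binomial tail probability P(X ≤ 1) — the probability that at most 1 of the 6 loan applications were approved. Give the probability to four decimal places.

P = 0.1094

X ~ Binomial(n=6, p=0.50).
P(X ≤ 1) = C(6,0)·0.50^0·0.50^6 + C(6,1)·0.50^1·0.50^5.
= 0.015625 + 0.093750 = 0.1094.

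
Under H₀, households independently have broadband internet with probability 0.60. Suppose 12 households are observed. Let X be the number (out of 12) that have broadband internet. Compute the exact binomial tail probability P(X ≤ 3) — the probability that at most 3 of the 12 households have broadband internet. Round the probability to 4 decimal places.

P = 0.0153

X is binomial with n = 12 and p = 0.60.
P(X ≤ 3) = C(12,0)·0.60^0·0.40^12 + C(12,1)·0.60^1·0.40^11 + C(12,2)·0.60^2·0.40^10 + C(12,3)·0.60^3·0.40^9.
= 0.000017 + 0.000302 + 0.002491 + 0.012457 = 0.0153.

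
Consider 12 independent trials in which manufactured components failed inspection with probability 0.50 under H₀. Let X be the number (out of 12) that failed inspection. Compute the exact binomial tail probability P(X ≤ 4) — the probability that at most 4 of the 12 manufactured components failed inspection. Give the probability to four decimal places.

X ~ Binomial(n=12, p=0.50).
P(X ≤ 4) = Σ_{j=0}^{4} C(12,j)·0.50^j·0.50^{12−j}.
= 0.000244 + 0.002930 + 0.016113 + 0.053711 + 0.120850 = 0.1938.

P = 0.1938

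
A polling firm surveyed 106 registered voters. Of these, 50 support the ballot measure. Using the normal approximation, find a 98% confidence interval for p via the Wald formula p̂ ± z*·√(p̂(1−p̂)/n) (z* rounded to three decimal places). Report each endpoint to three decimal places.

(0.359, 0.584)

p̂ = 50/106 = 0.47170.
SE = √(p̂(1−p̂)/n) = √(0.249199/106) = 0.048486.
For 98% confidence, z* = 2.326.
Margin = 2.326·0.048486 = 0.11278.
CI: 0.47170 ± 0.11278 = (0.359, 0.584).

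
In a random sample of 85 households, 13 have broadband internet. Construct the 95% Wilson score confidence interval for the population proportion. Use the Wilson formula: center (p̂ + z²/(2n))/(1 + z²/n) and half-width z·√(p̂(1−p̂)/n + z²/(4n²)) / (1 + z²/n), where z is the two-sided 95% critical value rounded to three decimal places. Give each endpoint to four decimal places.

(0.0916, 0.2443)

p̂ = 13/85 = 0.15294; z = 1.960, so z² = 3.841600.
Denominator 1 + z²/n = 1 + 3.841600/85 = 1.045195.
Center = (0.15294 + 0.022598)/1.045195 = 0.16795.
Radicand: p̂(1−p̂)/n + z²/(4n²) = 0.001524120 + 0.000132927 = 0.001657047.
Half-width = 1.960·√0.001657047/1.045195 = 0.07634.
So the interval runs from 0.0916 to 0.2443.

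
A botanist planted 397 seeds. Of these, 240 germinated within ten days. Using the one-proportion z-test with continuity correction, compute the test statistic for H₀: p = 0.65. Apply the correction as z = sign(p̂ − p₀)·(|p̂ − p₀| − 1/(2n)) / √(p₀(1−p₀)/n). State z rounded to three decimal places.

z = -1.847

The sample proportion is 240/397 = 0.60453. p̂ − p₀ = -0.045466.
Continuity correction 1/(2n) = 1/794 = 0.001259.
Corrected numerator: |-0.045466| − 0.001259 = 0.044207.
Null standard error: √(0.65·0.35/397) = √0.000573048 = 0.023938.
z = −0.044207/0.023938 = -1.847.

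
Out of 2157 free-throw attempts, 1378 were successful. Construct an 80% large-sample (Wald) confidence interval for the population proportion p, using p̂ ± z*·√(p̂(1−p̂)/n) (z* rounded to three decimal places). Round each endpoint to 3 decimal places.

p̂ = 1378/2157 = 0.63885.
SE = √(p̂(1−p̂)/n) = √(0.230721/2157) = 0.010342.
The 80% critical value is z* = 1.282.
Margin = 1.282·0.010342 = 0.01326.
Interval: 0.63885 ± 0.01326 → (0.626, 0.652).

(0.626, 0.652)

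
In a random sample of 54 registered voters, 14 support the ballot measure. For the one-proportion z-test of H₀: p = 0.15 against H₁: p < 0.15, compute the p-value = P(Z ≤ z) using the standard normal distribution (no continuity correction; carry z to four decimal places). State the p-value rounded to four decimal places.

p̂ = 14/54 = 0.25926.
Under H₀, SE = √(p₀(1−p₀)/n) = √(0.15·0.85/54) = √0.002361111 = 0.048591.
Test statistic (full precision, shown to 4 dp): z = (14/54 − 0.15)/SE₀ ≈ 2.2485.
p-value = P(Z ≤ z) with z = 2.2485 → 0.9877.

p-value = 0.9877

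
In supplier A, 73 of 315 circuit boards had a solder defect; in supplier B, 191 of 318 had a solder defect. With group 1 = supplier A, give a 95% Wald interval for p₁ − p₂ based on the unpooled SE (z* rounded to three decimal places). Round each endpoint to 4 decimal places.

p̂₁ = 0.23175, p̂₂ = 0.60063, so the observed difference is -0.36888.
SE = √(0.000565206 + 0.000754320) = √0.001319526 = 0.036325.
The 95% critical value is z* = 1.960. Margin of error = 0.07120.
Interval: -0.36888 ± 0.07120 → (-0.4401, -0.2977).

(-0.4401, -0.2977)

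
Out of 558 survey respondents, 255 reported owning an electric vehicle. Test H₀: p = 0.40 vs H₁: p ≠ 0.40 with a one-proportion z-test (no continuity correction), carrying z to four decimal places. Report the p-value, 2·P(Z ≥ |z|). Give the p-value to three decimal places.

The sample proportion is 255/558 = 0.45699.
SE₀ = √(0.40·0.60/558) = 0.020739.
Test statistic (full precision, shown to 4 dp): z = (255/558 − 0.40)/SE₀ ≈ 2.7479.
p-value = 2·P(Z ≥ |z|) with z = 2.7479 → 0.006.

p-value = 0.006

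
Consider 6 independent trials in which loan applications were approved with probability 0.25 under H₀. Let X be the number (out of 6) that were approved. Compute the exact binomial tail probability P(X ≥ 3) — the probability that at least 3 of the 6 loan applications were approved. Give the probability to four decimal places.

X ~ Binomial(n=6, p=0.25).
P(X ≥ 3) = C(6,3)·0.25^3·0.75^3 + C(6,4)·0.25^4·0.75^2 + C(6,5)·0.25^5·0.75^1 + C(6,6)·0.25^6·0.75^0.
= 0.131836 + 0.032959 + 0.004395 + 0.000244 = 0.1694.

P = 0.1694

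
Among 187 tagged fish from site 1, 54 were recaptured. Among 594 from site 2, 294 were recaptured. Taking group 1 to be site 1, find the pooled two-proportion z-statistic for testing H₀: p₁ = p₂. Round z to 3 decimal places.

z = -4.947

Sample proportions: p̂₁ = 54/187 = 0.28877 and p̂₂ = 294/594 = 0.49495.
Pooling: p̂ = 348/781 = 0.44558.
SE = √[p̂(1−p̂)(1/n₁+1/n₂)] = √[0.44558·0.55442·(1/187+1/594)] ≈ 0.041677.
z = (p̂₁ − p̂₂)/SE = (0.28877 − 0.49495)/0.041677 = -0.20618/0.041677 = -4.947.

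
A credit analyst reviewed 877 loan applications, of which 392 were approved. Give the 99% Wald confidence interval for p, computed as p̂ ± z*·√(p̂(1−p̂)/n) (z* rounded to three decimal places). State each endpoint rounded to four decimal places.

(0.4037, 0.4902)

With x = 392 successes in n = 877, p̂ = 0.44698.
Standard error of p̂: √(0.247189/877) = √0.000281857 = 0.016789.
For 99% confidence, z* = 2.576.
Margin of error: 2.576 × 0.016789 = 0.04325.
CI: 0.44698 ± 0.04325 = (0.4037, 0.4902).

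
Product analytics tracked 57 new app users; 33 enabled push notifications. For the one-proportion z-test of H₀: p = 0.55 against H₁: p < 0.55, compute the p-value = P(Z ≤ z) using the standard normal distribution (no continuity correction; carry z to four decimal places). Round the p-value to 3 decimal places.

p-value = 0.670

p̂ = 33/57 = 0.57895.
Under H₀, SE = √(p₀(1−p₀)/n) = √(0.55·0.45/57) = √0.004342105 = 0.065895.
Test statistic (full precision, shown to 4 dp): z = (33/57 − 0.55)/SE₀ ≈ 0.4393.
From the standard normal, P(Z ≤ z) = 0.670.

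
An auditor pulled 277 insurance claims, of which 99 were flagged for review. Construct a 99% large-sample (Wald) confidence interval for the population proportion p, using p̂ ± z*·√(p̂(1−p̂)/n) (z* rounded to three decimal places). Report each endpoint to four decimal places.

(0.2832, 0.4316)

With x = 99 successes in n = 277, p̂ = 0.35740.
Standard error of p̂: √(0.229665/277) = √0.000829117 = 0.028794.
The 99% critical value is z* = 2.576.
Margin = 2.576·0.028794 = 0.07417.
So the interval runs from 0.2832 to 0.4316.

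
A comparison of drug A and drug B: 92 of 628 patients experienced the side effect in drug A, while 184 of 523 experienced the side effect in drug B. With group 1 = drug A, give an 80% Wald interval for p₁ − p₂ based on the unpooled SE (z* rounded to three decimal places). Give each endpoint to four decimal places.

(-0.2376, -0.1730)

p̂₁ = 0.14650, p̂₂ = 0.35182, so the observed difference is -0.20532.
SE = √(0.000199101 + 0.000436026) = √0.000635127 = 0.025202.
The 80% critical value is z* = 1.282. Margin = 1.282·0.025202 = 0.03231.
CI: -0.20532 ± 0.03231 = (-0.2376, -0.1730).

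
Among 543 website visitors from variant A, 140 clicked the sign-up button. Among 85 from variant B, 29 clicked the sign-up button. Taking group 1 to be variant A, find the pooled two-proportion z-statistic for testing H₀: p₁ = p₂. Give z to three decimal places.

Sample proportions: p̂₁ = 140/543 = 0.25783 and p̂₂ = 29/85 = 0.34118.
Pooled p̂ = (140+29)/(543+85) = 169/628 = 0.26911.
SE = √[p̂(1−p̂)(1/n₁+1/n₂)] = √[0.26911·0.73089·(1/543+1/85)] ≈ 0.051732.
z = -0.08335/0.051732 = -1.611.

z = -1.611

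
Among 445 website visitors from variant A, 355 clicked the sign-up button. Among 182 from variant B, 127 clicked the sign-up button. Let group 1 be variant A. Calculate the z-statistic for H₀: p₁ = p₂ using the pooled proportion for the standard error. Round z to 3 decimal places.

z = 2.694

p̂₁ = 355/445 = 0.79775, p̂₂ = 127/182 = 0.69780.
Pooled p̂ = (355+127)/(445+182) = 482/627 = 0.76874.
SE = √[p̂(1−p̂)(1/n₁+1/n₂)] = √[0.76874·0.23126·(1/445+1/182)] ≈ 0.037099.
z = 0.09995/0.037099 = 2.694.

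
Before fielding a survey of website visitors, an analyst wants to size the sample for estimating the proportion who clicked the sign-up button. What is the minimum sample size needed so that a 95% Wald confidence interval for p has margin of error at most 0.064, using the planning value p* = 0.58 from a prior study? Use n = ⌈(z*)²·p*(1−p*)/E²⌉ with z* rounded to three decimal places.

The 95% critical value is z* = 1.960.
p*(1−p*) = 0.2436.
(z*)²·p*(1−p*)/E² = 3.841600·0.2436/0.004096 = 228.470.
⌈228.470⌉ = 229.

n = 229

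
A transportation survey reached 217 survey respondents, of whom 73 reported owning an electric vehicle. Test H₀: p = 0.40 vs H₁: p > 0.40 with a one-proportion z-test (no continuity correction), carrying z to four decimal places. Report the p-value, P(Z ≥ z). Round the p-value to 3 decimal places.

p-value = 0.972

Sample proportion p̂ = 73/217 = 0.33641.
Under H₀, SE = √(p₀(1−p₀)/n) = √(0.40·0.60/217) = √0.001105991 = 0.033256.
Test statistic (full precision, shown to 4 dp): z = (73/217 − 0.40)/SE₀ ≈ -1.9122.
p-value = P(Z ≥ z) with z = -1.9122 → 0.972.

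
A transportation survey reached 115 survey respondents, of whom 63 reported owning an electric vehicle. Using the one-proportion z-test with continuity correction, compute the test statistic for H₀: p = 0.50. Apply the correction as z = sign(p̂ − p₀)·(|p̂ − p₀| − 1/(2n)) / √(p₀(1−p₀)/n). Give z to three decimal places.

With x = 63 successes in n = 115, p̂ = 0.54783. p̂ − p₀ = 0.047826.
Continuity correction 1/(2n) = 1/230 = 0.004348.
Corrected numerator: |0.047826| − 0.004348 = 0.043478.
SE₀ = √(0.50·0.50/115) = 0.046625.
z = (+)0.043478/0.046625 = 0.933.

z = 0.933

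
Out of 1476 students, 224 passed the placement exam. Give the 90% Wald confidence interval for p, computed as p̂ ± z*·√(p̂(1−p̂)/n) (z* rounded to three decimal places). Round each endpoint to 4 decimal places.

(0.1364, 0.1671)

Sample proportion p̂ = 224/1476 = 0.15176.
SE = √(p̂(1−p̂)/n) = √(0.128730/1476) = 0.009339.
z* = 1.645 at the 90% level.
Margin = 1.645·0.009339 = 0.01536.
Interval: 0.15176 ± 0.01536 → (0.1364, 0.1671).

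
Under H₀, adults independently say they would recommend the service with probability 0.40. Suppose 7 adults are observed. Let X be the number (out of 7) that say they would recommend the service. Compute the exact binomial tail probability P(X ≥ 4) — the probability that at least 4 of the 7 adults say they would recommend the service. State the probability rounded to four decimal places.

X is binomial with n = 7 and p = 0.40.
P(X ≥ 4) = C(7,4)·0.40^4·0.60^3 + C(7,5)·0.40^5·0.60^2 + C(7,6)·0.40^6·0.60^1 + C(7,7)·0.40^7·0.60^0.
= 0.193536 + 0.077414 + 0.017203 + 0.001638 = 0.2898.

P = 0.2898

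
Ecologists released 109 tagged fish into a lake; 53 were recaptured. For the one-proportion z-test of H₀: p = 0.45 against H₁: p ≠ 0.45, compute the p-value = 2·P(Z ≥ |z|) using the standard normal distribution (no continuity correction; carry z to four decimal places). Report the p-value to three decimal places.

Sample proportion p̂ = 53/109 = 0.48624.
SE₀ = √(0.45·0.55/109) = 0.047651.
Test statistic (full precision, shown to 4 dp): z = (53/109 − 0.45)/SE₀ ≈ 0.7605.
p-value = 2·P(Z ≥ |z|) with z = 0.7605 → 0.447.

p-value = 0.447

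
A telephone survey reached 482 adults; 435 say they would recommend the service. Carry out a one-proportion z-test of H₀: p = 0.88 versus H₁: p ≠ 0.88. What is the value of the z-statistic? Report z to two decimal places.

With x = 435 successes in n = 482, p̂ = 0.90249.
Under H₀, SE = √(p₀(1−p₀)/n) = √(0.88·0.12/482) = √0.000219087 = 0.014802.
z = (0.90249 − 0.88)/0.014802 = 0.02249/0.014802 = 1.52.

z = 1.52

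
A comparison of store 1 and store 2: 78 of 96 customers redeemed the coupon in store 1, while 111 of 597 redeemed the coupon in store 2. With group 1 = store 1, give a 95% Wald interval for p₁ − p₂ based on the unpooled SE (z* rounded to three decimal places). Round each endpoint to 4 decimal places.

(0.5425, 0.7107)

p̂₁ = 0.81250, p̂₂ = 0.18593, so the observed difference is 0.62657.
Unpooled SE = √(p̂₁(1−p̂₁)/n₁ + p̂₂(1−p̂₂)/n₂) = √(0.001586914 + 0.000253534) = 0.042900.
z* = 1.960 at the 95% level. Margin = 1.960·0.042900 = 0.08408.
CI: 0.62657 ± 0.08408 = (0.5425, 0.7107).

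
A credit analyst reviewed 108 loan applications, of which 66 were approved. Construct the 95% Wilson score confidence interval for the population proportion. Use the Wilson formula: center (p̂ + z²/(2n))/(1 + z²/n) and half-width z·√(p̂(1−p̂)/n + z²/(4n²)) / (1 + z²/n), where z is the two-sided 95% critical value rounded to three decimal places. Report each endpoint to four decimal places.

(0.5169, 0.6977)

Here p̂ = 66/108 = 0.61111 and z = 1.960 (z² = 3.841600).
Denominator 1 + z²/n = 1 + 3.841600/108 = 1.035570.
Center = (0.61111 + 0.017785)/1.035570 = 0.60729.
Radicand: p̂(1−p̂)/n + z²/(4n²) = 0.002200503 + 0.000082339 = 0.002282842.
Half-width = 1.960·√0.002282842/1.035570 = 0.09043.
So the interval runs from 0.5169 to 0.6977.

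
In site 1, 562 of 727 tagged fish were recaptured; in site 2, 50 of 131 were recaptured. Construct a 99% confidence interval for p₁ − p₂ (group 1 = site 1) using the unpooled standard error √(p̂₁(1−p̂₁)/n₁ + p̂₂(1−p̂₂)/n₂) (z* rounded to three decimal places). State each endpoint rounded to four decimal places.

p̂₁ = 0.77304, p̂₂ = 0.38168, so the observed difference is 0.39136.
Unpooled SE = √(p̂₁(1−p̂₁)/n₁ + p̂₂(1−p̂₂)/n₂) = √(0.000241333 + 0.001801528) = 0.045198.
z* = 2.576 at the 99% level. Margin = 2.576·0.045198 = 0.11643.
Interval: 0.39136 ± 0.11643 → (0.2749, 0.5078).

(0.2749, 0.5078)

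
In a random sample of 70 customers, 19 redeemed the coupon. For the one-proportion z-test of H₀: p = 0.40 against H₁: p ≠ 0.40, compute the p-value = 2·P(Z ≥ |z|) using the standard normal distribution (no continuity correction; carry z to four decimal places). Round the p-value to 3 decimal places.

p-value = 0.028

With x = 19 successes in n = 70, p̂ = 0.27143.
Null standard error: √(0.40·0.60/70) = √0.003428571 = 0.058554.
z = (p̂ − p₀)/SE = (19/70 − 0.40)/0.058554 ≈ -2.1958.
p-value = 2·P(Z ≥ |z|) with z = -2.1958 → 0.028.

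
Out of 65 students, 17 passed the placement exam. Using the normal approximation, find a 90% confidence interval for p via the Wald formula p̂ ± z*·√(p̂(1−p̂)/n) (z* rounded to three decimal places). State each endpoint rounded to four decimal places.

(0.1719, 0.3512)

The sample proportion is 17/65 = 0.26154.
Standard error of p̂: √(0.193136/65) = √0.002971325 = 0.054510.
z* = 1.645 at the 90% level.
Margin of error: 1.645 × 0.054510 = 0.08967.
Interval: 0.26154 ± 0.08967 → (0.1719, 0.3512).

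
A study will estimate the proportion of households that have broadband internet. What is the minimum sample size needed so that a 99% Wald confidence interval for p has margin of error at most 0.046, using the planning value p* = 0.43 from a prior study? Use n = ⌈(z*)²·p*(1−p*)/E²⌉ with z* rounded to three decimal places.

n = 769

For 99% confidence, z* = 2.576.
p*(1−p*) = 0.2451.
Required n before rounding: 6.635776 × 0.2451 / 0.046² = 768.634.
⌈768.634⌉ = 769.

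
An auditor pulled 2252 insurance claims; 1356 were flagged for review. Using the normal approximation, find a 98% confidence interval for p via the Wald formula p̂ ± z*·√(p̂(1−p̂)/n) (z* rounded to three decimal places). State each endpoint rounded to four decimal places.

(0.5781, 0.6261)

With x = 1356 successes in n = 2252, p̂ = 0.60213.
SE = √(p̂(1−p̂)/n) = √(0.239569/2252) = 0.010314.
The 98% critical value is z* = 2.326.
Margin of error: 2.326 × 0.010314 = 0.02399.
Interval: 0.60213 ± 0.02399 → (0.5781, 0.6261).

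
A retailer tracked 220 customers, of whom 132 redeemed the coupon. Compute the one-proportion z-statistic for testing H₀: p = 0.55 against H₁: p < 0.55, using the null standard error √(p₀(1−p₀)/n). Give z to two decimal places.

Sample proportion p̂ = 132/220 = 0.60000.
SE₀ = √(0.55·0.45/220) = 0.033541.
z = (p̂ − p₀)/SE = (0.60000 − 0.55)/0.033541 = 1.49.

z = 1.49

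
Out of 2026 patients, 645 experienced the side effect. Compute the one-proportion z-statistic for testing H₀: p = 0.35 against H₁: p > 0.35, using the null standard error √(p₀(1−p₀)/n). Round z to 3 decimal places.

Sample proportion p̂ = 645/2026 = 0.31836.
Null standard error: √(0.35·0.65/2026) = √0.000112290 = 0.010597.
Test statistic: z = -0.03164/0.010597 = -2.986.

z = -2.986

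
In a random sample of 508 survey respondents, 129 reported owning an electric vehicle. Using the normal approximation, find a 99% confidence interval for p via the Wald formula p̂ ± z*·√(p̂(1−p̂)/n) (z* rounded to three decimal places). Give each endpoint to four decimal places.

The sample proportion is 129/508 = 0.25394.
SE = √(p̂(1−p̂)/n) = √(0.189453/508) = 0.019312.
For 99% confidence, z* = 2.576.
Margin of error: 2.576 × 0.019312 = 0.04975.
So the interval runs from 0.2042 to 0.3037.

(0.2042, 0.3037)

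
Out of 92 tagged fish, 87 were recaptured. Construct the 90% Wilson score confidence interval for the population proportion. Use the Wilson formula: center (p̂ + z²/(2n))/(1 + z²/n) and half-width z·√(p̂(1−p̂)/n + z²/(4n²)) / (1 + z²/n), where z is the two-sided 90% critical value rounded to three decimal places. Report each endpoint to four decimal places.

p̂ = 87/92 = 0.94565; z = 1.645, so z² = 2.706025.
Denominator 1 + z²/n = 1 + 2.706025/92 = 1.029413.
Adjusted center: (0.94565 + z²/(2n))/1.029413 = 0.93292.
Radicand: p̂(1−p̂)/n + z²/(4n²) = 0.000558632 + 0.000079927 = 0.000638559.
Half-width = z·√(radicand)/denom = 1.645·0.025270/1.029413 = 0.04038.
So the interval runs from 0.8925 to 0.9733.

(0.8925, 0.9733)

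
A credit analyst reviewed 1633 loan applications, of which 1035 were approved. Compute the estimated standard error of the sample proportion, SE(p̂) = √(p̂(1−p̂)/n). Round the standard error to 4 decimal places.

The sample proportion is 1035/1633 = 0.63380.
p̂(1−p̂) = 0.63380·0.36620 = 0.232098.
SE = √(0.232098/1633) = 0.0119.

SE = 0.0119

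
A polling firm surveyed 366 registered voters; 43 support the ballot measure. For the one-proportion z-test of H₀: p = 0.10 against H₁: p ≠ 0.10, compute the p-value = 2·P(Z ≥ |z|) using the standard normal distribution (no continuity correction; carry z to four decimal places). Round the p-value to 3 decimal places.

p-value = 0.265

The sample proportion is 43/366 = 0.11749.
SE₀ = √(0.10·0.90/366) = 0.015681.
Test statistic (full precision, shown to 4 dp): z = (43/366 − 0.10)/SE₀ ≈ 1.1151.
From the standard normal, 2·P(Z ≥ |z|) = 0.265.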